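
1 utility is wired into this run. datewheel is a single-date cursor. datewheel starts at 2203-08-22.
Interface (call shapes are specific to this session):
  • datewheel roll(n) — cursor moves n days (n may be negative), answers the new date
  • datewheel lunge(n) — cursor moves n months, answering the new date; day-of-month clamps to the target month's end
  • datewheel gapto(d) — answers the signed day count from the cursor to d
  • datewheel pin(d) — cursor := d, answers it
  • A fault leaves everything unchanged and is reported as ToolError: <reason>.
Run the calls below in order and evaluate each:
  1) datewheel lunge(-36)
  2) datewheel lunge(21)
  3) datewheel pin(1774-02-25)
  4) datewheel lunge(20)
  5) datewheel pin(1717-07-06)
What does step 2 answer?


I invoke datewheel lunge with n='-36', and get 2200-08-22.
Now I run datewheel lunge with n='21', — result: 2202-05-22.
I call datewheel pin with d='1774-02-25', and get 1774-02-25.
Calling datewheel lunge with n='20', and observe 1775-10-25.
Calling datewheel pin with d='1717-07-06', and get 1717-07-06.

Answer: 2202-05-22


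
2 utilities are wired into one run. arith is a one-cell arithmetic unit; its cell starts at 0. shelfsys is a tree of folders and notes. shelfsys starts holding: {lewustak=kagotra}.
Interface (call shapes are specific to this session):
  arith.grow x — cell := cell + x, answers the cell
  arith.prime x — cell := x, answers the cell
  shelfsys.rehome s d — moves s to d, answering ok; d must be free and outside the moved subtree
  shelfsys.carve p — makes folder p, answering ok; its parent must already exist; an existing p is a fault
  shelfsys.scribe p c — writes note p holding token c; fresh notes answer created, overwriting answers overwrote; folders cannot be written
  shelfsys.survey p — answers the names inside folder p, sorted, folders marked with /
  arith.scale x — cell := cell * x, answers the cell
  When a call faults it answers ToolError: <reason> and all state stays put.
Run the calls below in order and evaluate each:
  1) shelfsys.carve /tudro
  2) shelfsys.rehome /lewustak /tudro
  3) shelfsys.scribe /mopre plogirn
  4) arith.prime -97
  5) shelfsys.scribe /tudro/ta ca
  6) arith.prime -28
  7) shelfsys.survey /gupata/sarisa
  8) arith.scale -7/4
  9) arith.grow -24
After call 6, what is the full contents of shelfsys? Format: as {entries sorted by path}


Answer: {lewustak=kagotra, mopre=plogirn, tudro/, tudro/ta=ca}

Derivation:
! 1. shelfsys.carve(p→/tudro) : ok
! 2. shelfsys.rehome(s→/lewustak, d→/tudro) : ToolError: exists
! 3. shelfsys.scribe(p→/mopre, c→plogirn) : created
! 4. arith.prime(x→-97) : -97
! 5. shelfsys.scribe(p→/tudro/ta, c→ca) : created
! 6. arith.prime(x→-28) : -28
! 7. shelfsys.survey(p→/gupata/sarisa) : ToolError: not found
! 8. arith.scale(x→-7/4) : 49
! 9. arith.grow(x→-24) : 25


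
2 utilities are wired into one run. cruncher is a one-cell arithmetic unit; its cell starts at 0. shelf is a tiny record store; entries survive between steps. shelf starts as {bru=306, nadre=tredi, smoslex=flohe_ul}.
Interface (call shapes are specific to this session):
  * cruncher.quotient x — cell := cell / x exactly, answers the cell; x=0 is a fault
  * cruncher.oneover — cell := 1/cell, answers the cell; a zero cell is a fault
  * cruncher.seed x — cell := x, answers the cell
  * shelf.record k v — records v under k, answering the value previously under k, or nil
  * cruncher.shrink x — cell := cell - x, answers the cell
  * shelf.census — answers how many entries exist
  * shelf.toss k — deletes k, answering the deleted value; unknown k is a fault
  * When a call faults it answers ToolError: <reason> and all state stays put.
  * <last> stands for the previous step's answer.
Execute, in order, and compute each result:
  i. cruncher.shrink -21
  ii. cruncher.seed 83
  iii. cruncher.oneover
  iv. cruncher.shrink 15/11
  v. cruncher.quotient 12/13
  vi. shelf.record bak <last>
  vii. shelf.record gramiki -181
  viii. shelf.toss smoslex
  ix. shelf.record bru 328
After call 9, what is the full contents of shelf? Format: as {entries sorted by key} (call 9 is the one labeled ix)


Answer: {bak=-8021/5478, bru=328, gramiki=-181, nadre=tredi}

Derivation:
Act: shrink[x→-21]
Obs: 21
Act: seed[x→83]
Obs: 83
Act: oneover[]
Obs: 1/83
Act: shrink[x→15/11]
Obs: -1234/913
Act: quotient[x→12/13]
Obs: -8021/5478
Act: record[k→bak; v→<last>]
Obs: nil
Act: record[k→gramiki; v→-181]
Obs: nil
Act: toss[k→smoslex]
Obs: flohe_ul
Act: record[k→bru; v→328]
Obs: 306


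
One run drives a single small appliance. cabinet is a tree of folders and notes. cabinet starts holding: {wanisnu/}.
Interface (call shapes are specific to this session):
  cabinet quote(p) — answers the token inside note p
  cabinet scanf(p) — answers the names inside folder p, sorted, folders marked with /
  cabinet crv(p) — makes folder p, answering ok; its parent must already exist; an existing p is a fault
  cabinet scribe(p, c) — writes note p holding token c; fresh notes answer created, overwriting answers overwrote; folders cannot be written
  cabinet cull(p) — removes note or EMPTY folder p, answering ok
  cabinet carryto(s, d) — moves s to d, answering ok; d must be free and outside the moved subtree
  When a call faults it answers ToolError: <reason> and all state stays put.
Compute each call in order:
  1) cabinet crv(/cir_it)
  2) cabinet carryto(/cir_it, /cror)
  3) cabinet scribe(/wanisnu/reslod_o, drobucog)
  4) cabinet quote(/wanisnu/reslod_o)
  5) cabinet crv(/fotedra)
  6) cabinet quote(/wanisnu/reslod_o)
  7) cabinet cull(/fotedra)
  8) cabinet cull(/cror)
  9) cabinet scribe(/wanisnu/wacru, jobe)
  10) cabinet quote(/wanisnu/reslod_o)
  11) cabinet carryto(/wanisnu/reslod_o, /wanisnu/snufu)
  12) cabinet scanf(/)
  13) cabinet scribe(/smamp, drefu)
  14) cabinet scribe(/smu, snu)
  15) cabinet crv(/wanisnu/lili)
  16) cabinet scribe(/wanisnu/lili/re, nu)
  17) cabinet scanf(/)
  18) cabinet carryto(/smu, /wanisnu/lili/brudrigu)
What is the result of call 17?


Answer: [smamp, smu, wanisnu/]

Derivation:
→ cabinet crv(p: /cir_it)
← ok
→ cabinet carryto(s: /cir_it, d: /cror)
← ok
→ cabinet scribe(p: /wanisnu/reslod_o, c: drobucog)
← created
→ cabinet quote(p: /wanisnu/reslod_o)
← drobucog
→ cabinet crv(p: /fotedra)
← ok
→ cabinet quote(p: /wanisnu/reslod_o)
← drobucog
→ cabinet cull(p: /fotedra)
← ok
→ cabinet cull(p: /cror)
← ok
→ cabinet scribe(p: /wanisnu/wacru, c: jobe)
← created
→ cabinet quote(p: /wanisnu/reslod_o)
← drobucog
→ cabinet carryto(s: /wanisnu/reslod_o, d: /wanisnu/snufu)
← ok
→ cabinet scanf(p: /)
← [wanisnu/]
→ cabinet scribe(p: /smamp, c: drefu)
← created
→ cabinet scribe(p: /smu, c: snu)
← created
→ cabinet crv(p: /wanisnu/lili)
← ok
→ cabinet scribe(p: /wanisnu/lili/re, c: nu)
← created
→ cabinet scanf(p: /)
← [smamp, smu, wanisnu/]
→ cabinet carryto(s: /smu, d: /wanisnu/lili/brudrigu)
← ok


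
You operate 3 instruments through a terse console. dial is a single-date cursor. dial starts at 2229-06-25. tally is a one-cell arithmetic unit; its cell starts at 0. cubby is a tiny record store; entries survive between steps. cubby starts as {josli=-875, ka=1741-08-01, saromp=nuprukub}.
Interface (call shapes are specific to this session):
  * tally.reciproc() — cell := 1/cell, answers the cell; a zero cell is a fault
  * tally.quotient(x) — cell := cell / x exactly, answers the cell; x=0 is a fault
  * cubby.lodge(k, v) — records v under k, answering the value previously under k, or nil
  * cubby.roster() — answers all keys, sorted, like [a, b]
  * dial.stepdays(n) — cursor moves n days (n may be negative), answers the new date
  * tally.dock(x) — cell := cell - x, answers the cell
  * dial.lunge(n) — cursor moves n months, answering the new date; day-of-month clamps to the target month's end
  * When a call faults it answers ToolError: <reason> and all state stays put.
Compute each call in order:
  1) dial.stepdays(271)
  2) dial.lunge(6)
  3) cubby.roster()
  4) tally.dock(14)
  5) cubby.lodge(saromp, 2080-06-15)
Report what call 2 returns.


Answer: 2230-09-23

Derivation:
! dial.stepdays(n: 271) == 2230-03-23
! dial.lunge(n: 6) == 2230-09-23
! cubby.roster() == [josli, ka, saromp]
! tally.dock(x: 14) == -14
! cubby.lodge(k: saromp, v: 2080-06-15) == nuprukub


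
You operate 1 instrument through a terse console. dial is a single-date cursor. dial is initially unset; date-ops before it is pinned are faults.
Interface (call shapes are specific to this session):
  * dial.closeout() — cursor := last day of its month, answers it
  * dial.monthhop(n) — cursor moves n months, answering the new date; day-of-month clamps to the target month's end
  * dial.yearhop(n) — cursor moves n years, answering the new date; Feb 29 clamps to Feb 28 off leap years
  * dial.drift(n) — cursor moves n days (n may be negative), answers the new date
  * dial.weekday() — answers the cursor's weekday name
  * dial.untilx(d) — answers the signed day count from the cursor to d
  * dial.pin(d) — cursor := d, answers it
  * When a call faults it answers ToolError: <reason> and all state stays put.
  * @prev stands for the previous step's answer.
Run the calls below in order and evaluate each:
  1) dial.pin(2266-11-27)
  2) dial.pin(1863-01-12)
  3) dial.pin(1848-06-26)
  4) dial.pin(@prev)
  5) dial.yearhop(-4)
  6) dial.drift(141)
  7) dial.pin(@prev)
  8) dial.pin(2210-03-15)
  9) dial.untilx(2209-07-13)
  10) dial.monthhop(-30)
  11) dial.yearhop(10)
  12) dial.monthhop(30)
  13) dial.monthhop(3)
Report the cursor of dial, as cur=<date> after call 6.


Act: dial.pin[d=2266-11-27]
Obs: 2266-11-27
Act: dial.pin[d=1863-01-12]
Obs: 1863-01-12
Act: dial.pin[d=1848-06-26]
Obs: 1848-06-26
Act: dial.pin[d=@prev]
Obs: 1848-06-26
Act: dial.yearhop[n=-4]
Obs: 1844-06-26
Act: dial.drift[n=141]
Obs: 1844-11-14
Act: dial.pin[d=@prev]
Obs: 1844-11-14
Act: dial.pin[d=2210-03-15]
Obs: 2210-03-15
Act: dial.untilx[d=2209-07-13]
Obs: -245
Act: dial.monthhop[n=-30]
Obs: 2207-09-15
Act: dial.yearhop[n=10]
Obs: 2217-09-15
Act: dial.monthhop[n=30]
Obs: 2220-03-15
Act: dial.monthhop[n=3]
Obs: 2220-06-15

Answer: cur=1844-11-14


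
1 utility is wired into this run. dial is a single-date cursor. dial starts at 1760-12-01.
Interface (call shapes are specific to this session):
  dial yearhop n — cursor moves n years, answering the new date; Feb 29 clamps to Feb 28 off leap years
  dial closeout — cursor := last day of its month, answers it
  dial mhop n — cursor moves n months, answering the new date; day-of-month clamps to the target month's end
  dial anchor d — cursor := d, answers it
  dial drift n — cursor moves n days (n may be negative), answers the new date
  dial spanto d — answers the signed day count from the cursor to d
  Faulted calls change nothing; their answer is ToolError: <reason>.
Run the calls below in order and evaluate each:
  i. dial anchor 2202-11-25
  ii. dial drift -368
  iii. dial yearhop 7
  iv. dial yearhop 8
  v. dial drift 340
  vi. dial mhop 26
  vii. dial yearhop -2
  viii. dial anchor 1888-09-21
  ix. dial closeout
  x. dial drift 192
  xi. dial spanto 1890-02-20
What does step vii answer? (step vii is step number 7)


Now I run dial anchor(2202-11-25), giving 2202-11-25.
Then dial drift(-368), and see 2201-11-22.
I invoke dial yearhop(7), → 2208-11-22.
I invoke dial yearhop(8), → 2216-11-22.
Using dial drift(340), yielding 2217-10-28.
Using dial mhop(26), → 2219-12-28.
I use dial yearhop(-2), and observe 2217-12-28.
Using dial anchor(1888-09-21), yielding 1888-09-21.
Next I call dial closeout, → 1888-09-30.
Calling dial drift(192), and get 1889-04-10.
Calling dial spanto(1890-02-20), and see 316.

Answer: 2217-12-28


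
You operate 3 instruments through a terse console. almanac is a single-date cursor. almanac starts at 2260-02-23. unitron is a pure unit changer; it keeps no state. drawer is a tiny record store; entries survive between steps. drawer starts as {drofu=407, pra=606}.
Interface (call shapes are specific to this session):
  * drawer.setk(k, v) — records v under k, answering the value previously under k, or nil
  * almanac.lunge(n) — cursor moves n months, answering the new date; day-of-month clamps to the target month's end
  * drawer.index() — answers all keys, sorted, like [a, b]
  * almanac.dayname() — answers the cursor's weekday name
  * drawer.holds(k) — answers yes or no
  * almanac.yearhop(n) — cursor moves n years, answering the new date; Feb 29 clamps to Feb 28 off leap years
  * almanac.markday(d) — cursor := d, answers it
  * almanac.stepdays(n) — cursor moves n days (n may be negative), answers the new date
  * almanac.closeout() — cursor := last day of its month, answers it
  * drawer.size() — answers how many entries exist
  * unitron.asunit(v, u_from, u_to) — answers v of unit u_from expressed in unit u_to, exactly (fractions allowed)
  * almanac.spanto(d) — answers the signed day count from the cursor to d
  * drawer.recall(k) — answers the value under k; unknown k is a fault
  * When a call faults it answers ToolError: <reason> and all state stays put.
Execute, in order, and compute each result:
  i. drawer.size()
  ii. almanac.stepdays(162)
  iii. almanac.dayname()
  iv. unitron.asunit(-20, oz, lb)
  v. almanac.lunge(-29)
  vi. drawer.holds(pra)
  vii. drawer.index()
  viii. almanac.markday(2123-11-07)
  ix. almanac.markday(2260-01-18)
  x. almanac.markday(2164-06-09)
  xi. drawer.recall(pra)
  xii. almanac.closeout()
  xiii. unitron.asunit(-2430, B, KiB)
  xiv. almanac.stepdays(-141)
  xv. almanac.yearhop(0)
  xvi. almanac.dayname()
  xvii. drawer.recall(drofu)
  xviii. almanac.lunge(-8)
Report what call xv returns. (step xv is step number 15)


$ size
= 2
$ stepdays n: 162
= 2260-08-03
$ dayname
= Friday
$ asunit v: -20 u_from: oz u_to: lb
= -5/4
$ lunge n: -29
= 2258-03-03
$ holds k: pra
= yes
$ index
= [drofu, pra]
$ markday d: 2123-11-07
= 2123-11-07
$ markday d: 2260-01-18
= 2260-01-18
$ markday d: 2164-06-09
= 2164-06-09
$ recall k: pra
= 606
$ closeout
= 2164-06-30
$ asunit v: -2430 u_from: B u_to: KiB
= -1215/512
$ stepdays n: -141
= 2164-02-10
$ yearhop n: 0
= 2164-02-10
$ dayname
= Friday
$ recall k: drofu
= 407
$ lunge n: -8
= 2163-06-10

Answer: 2164-02-10


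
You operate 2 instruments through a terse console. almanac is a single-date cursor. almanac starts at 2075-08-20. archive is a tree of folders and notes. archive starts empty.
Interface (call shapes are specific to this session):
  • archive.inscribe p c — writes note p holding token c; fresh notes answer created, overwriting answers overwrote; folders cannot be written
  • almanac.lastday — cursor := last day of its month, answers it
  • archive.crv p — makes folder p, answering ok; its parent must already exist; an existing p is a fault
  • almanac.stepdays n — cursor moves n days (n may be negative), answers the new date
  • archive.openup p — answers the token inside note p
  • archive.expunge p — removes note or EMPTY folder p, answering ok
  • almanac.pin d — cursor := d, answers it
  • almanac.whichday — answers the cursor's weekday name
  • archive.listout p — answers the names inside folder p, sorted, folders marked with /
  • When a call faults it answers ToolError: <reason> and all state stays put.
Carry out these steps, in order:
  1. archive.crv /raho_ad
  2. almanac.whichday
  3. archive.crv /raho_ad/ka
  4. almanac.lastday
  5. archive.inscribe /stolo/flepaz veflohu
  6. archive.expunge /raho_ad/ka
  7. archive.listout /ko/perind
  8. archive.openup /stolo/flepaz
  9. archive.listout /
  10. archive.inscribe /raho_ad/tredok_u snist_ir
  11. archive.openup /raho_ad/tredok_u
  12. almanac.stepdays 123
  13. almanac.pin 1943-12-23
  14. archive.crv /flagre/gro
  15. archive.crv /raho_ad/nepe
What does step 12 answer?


Step: crv[p='/raho_ad']
Result: ok
Step: whichday[]
Result: Tuesday
Step: crv[p='/raho_ad/ka']
Result: ok
Step: lastday[]
Result: 2075-08-31
Step: inscribe[p='/stolo/flepaz'; c='veflohu']
Result: ToolError: no parent
Step: expunge[p='/raho_ad/ka']
Result: ok
Step: listout[p='/ko/perind']
Result: ToolError: not found
Step: openup[p='/stolo/flepaz']
Result: ToolError: not found
Step: listout[p='/']
Result: [raho_ad/]
Step: inscribe[p='/raho_ad/tredok_u'; c='snist_ir']
Result: created
Step: openup[p='/raho_ad/tredok_u']
Result: snist_ir
Step: stepdays[n='123']
Result: 2076-01-01
Step: pin[d='1943-12-23']
Result: 1943-12-23
Step: crv[p='/flagre/gro']
Result: ToolError: no parent
Step: crv[p='/raho_ad/nepe']
Result: ok

Answer: 2076-01-01


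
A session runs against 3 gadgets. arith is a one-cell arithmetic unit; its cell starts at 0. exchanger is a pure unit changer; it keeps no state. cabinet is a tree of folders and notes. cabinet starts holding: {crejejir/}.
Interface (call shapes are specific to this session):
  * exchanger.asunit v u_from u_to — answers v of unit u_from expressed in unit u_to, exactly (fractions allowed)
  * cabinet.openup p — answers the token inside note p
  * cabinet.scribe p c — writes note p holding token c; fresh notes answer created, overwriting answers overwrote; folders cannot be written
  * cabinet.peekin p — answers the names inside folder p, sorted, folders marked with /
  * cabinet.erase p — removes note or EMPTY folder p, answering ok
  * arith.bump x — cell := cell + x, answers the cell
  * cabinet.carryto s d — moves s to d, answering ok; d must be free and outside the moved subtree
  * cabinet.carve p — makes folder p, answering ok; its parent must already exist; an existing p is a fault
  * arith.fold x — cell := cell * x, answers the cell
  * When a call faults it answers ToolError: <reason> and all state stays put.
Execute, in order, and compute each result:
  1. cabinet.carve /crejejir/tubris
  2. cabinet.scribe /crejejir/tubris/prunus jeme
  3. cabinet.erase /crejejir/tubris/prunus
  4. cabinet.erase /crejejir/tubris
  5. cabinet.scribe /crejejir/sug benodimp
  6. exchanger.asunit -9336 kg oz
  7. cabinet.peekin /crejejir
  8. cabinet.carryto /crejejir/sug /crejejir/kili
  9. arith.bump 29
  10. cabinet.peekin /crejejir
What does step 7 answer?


Answer: [sug]

Derivation:
Step: cabinet.carve[p: /crejejir/tubris]
Result: ok
Step: cabinet.scribe[p: /crejejir/tubris/prunus; c: jeme]
Result: created
Step: cabinet.erase[p: /crejejir/tubris/prunus]
Result: ok
Step: cabinet.erase[p: /crejejir/tubris]
Result: ok
Step: cabinet.scribe[p: /crejejir/sug; c: benodimp]
Result: created
Step: exchanger.asunit[v: -9336; u_from: kg; u_to: oz]
Result: -14937600000000/45359237
Step: cabinet.peekin[p: /crejejir]
Result: [sug]
Step: cabinet.carryto[s: /crejejir/sug; d: /crejejir/kili]
Result: ok
Step: arith.bump[x: 29]
Result: 29
Step: cabinet.peekin[p: /crejejir]
Result: [kili]


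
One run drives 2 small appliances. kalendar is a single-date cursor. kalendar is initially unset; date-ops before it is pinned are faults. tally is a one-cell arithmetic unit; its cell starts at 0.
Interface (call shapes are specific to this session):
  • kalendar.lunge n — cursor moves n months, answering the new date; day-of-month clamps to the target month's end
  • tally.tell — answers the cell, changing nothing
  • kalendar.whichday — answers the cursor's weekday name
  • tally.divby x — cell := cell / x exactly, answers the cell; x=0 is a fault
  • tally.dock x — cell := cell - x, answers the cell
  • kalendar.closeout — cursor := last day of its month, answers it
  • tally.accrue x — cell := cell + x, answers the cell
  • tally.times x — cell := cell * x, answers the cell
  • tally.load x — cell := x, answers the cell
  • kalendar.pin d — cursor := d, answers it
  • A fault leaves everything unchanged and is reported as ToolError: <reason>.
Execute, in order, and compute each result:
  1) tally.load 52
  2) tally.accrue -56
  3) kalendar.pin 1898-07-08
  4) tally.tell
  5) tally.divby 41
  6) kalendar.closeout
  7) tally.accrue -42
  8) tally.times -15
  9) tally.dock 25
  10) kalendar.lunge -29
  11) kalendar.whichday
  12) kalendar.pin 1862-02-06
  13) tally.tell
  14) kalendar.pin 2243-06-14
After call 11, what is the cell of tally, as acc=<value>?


Do: tally.load[x=52]
See: 52
Do: tally.accrue[x=-56]
See: -4
Do: kalendar.pin[d=1898-07-08]
See: 1898-07-08
Do: tally.tell[]
See: -4
Do: tally.divby[x=41]
See: -4/41
Do: kalendar.closeout[]
See: 1898-07-31
Do: tally.accrue[x=-42]
See: -1726/41
Do: tally.times[x=-15]
See: 25890/41
Do: tally.dock[x=25]
See: 24865/41
Do: kalendar.lunge[n=-29]
See: 1896-02-29
Do: kalendar.whichday[]
See: Saturday
Do: kalendar.pin[d=1862-02-06]
See: 1862-02-06
Do: tally.tell[]
See: 24865/41
Do: kalendar.pin[d=2243-06-14]
See: 2243-06-14

Answer: acc=24865/41


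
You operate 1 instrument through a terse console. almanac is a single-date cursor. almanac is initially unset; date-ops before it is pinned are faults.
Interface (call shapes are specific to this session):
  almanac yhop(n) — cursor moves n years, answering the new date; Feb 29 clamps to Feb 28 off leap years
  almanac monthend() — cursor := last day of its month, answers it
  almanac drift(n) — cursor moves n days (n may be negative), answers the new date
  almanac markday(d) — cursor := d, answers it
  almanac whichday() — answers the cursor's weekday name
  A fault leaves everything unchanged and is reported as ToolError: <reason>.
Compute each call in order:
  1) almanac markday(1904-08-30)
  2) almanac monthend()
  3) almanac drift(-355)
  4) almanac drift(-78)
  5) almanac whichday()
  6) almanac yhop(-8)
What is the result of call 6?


Answer: 1895-06-25

Derivation:
==> almanac markday(d→1904-08-30)
<== 1904-08-30
==> almanac monthend()
<== 1904-08-31
==> almanac drift(n→-355)
<== 1903-09-11
==> almanac drift(n→-78)
<== 1903-06-25
==> almanac whichday()
<== Thursday
==> almanac yhop(n→-8)
<== 1895-06-25


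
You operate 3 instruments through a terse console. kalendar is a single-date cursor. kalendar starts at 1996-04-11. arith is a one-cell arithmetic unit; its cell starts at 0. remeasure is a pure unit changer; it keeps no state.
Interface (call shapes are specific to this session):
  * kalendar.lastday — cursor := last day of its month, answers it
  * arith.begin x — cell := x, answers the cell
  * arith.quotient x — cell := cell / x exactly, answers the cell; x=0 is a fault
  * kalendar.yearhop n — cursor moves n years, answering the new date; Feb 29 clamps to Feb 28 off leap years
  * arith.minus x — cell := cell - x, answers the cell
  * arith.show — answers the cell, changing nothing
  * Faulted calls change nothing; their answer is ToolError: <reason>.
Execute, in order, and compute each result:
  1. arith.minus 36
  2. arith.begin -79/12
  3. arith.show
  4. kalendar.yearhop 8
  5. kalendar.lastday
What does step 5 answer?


% arith.minus(x='36') == -36
% arith.begin(x='-79/12') == -79/12
% arith.show() == -79/12
% kalendar.yearhop(n='8') == 2004-04-11
% kalendar.lastday() == 2004-04-30

Answer: 2004-04-30


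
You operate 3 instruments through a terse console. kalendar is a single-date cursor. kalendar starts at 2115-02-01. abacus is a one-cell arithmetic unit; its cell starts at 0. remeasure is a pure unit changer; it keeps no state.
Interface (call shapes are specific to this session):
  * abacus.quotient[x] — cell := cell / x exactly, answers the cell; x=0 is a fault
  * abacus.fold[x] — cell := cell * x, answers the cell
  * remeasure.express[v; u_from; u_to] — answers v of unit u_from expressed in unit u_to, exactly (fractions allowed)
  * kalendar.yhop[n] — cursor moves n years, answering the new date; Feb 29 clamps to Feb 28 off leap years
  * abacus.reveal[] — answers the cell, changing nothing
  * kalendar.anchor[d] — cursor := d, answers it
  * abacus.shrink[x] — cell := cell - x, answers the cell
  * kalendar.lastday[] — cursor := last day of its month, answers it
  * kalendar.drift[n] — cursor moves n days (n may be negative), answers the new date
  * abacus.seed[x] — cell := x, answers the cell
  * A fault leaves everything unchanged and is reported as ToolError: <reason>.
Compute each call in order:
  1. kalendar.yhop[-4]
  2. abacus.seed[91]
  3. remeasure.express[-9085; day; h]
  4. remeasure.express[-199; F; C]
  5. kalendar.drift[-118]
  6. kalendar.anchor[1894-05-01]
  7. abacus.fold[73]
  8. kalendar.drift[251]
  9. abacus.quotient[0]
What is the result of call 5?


Answer: 2110-10-06

Derivation:
Now I run kalendar.yhop using n=-4, yielding 2111-02-01.
Now I run abacus.seed using x=91, which returns 91.
Now I run remeasure.express using v=-9085, u_from=day, u_to=h, and get -218040.
I use remeasure.express using v=-199, u_from=F, u_to=C, which returns -385/3.
Now I run kalendar.drift using n=-118, and observe 2110-10-06.
Now I run kalendar.anchor using d=1894-05-01, — result: 1894-05-01.
I invoke abacus.fold using x=73, yielding 6643.
I invoke kalendar.drift using n=251, yielding 1895-01-07.
Invoking abacus.quotient using x=0, — result: ToolError: division by zero.


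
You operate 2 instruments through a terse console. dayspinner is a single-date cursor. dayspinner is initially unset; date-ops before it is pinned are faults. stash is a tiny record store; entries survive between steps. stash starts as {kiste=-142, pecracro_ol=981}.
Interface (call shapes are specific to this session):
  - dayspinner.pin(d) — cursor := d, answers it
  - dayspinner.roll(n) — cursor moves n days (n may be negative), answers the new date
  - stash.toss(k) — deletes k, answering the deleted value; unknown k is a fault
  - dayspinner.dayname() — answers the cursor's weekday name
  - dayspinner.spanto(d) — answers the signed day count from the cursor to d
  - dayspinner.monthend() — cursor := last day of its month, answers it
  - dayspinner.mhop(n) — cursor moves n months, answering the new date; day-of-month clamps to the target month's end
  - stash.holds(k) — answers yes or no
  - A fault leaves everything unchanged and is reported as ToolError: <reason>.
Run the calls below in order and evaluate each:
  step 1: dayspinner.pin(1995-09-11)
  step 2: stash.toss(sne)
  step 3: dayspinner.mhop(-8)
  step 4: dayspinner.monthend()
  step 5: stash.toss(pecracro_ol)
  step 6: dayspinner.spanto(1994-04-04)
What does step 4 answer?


Answer: 1995-01-31

Derivation:
Step: dayspinner.pin[d=1995-09-11]
Result: 1995-09-11
Step: stash.toss[k=sne]
Result: ToolError: no such key sne
Step: dayspinner.mhop[n=-8]
Result: 1995-01-11
Step: dayspinner.monthend[]
Result: 1995-01-31
Step: stash.toss[k=pecracro_ol]
Result: 981
Step: dayspinner.spanto[d=1994-04-04]
Result: -302


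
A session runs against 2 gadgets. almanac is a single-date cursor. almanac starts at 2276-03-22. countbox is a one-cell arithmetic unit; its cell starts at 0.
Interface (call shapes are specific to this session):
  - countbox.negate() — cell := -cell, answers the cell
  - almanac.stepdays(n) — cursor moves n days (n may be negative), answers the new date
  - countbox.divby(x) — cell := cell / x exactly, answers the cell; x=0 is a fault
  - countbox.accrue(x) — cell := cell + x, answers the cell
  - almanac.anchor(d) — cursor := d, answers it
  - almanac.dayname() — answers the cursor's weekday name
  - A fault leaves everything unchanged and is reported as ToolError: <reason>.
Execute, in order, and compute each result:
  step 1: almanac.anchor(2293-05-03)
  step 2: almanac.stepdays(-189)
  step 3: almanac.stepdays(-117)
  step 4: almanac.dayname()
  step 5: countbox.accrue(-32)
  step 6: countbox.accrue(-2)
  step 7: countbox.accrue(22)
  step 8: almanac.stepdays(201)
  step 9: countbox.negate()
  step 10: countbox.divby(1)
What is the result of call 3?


Answer: 2292-07-01

Derivation:
-- 1. anchor(d: 2293-05-03) : 2293-05-03
-- 2. stepdays(n: -189) : 2292-10-26
-- 3. stepdays(n: -117) : 2292-07-01
-- 4. dayname() : Friday
-- 5. accrue(x: -32) : -32
-- 6. accrue(x: -2) : -34
-- 7. accrue(x: 22) : -12
-- 8. stepdays(n: 201) : 2293-01-18
-- 9. negate() : 12
-- 10. divby(x: 1) : 12


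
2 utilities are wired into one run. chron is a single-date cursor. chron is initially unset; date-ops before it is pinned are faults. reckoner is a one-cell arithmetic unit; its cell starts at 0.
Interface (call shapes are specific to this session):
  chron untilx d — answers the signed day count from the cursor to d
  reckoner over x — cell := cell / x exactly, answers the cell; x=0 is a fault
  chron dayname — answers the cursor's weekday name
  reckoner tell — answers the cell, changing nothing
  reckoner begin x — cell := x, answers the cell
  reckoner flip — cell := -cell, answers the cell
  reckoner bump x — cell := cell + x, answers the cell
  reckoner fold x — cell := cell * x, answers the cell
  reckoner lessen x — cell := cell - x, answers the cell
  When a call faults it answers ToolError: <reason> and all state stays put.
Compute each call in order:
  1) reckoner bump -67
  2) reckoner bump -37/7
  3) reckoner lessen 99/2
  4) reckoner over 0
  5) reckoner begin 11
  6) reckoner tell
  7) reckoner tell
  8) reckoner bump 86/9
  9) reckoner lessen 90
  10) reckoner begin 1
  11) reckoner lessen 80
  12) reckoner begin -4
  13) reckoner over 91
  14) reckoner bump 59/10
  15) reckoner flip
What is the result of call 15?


·→ reckoner bump(x: -67)
·← -67
·→ reckoner bump(x: -37/7)
·← -506/7
·→ reckoner lessen(x: 99/2)
·← -1705/14
·→ reckoner over(x: 0)
·← ToolError: division by zero
·→ reckoner begin(x: 11)
·← 11
·→ reckoner tell()
·← 11
·→ reckoner tell()
·← 11
·→ reckoner bump(x: 86/9)
·← 185/9
·→ reckoner lessen(x: 90)
·← -625/9
·→ reckoner begin(x: 1)
·← 1
·→ reckoner lessen(x: 80)
·← -79
·→ reckoner begin(x: -4)
·← -4
·→ reckoner over(x: 91)
·← -4/91
·→ reckoner bump(x: 59/10)
·← 5329/910
·→ reckoner flip()
·← -5329/910

Answer: -5329/910


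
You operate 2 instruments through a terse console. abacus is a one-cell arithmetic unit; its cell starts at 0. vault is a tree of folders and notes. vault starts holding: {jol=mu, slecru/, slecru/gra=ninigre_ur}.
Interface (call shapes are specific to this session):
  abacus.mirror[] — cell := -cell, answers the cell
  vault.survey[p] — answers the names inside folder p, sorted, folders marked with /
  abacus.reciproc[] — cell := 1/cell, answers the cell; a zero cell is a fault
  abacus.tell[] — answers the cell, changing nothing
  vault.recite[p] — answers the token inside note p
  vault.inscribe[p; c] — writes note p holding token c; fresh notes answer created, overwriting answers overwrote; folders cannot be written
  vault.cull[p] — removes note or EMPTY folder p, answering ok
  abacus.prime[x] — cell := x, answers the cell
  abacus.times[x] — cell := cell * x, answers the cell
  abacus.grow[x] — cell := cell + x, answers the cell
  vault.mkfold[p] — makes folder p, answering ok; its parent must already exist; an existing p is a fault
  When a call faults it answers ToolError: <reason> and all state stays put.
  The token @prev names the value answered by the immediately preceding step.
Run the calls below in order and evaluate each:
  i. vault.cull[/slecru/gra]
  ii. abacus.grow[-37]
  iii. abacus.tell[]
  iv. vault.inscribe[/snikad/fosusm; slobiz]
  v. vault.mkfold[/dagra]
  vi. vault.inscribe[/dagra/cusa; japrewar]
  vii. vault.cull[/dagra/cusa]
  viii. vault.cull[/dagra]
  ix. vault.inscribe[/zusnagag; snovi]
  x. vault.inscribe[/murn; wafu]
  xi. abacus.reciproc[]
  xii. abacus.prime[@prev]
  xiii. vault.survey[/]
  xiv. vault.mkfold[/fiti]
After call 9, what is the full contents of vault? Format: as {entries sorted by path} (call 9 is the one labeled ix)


[in] cull p: /slecru/gra
= ok
[in] grow x: -37
= -37
[in] tell
= -37
[in] inscribe p: /snikad/fosusm c: slobiz
= ToolError: no parent
[in] mkfold p: /dagra
= ok
[in] inscribe p: /dagra/cusa c: japrewar
= created
[in] cull p: /dagra/cusa
= ok
[in] cull p: /dagra
= ok
[in] inscribe p: /zusnagag c: snovi
= created
[in] inscribe p: /murn c: wafu
= created
[in] reciproc
= -1/37
[in] prime x: @prev
= -1/37
[in] survey p: /
= [jol, murn, slecru/, zusnagag]
[in] mkfold p: /fiti
= ok

Answer: {jol=mu, slecru/, zusnagag=snovi}


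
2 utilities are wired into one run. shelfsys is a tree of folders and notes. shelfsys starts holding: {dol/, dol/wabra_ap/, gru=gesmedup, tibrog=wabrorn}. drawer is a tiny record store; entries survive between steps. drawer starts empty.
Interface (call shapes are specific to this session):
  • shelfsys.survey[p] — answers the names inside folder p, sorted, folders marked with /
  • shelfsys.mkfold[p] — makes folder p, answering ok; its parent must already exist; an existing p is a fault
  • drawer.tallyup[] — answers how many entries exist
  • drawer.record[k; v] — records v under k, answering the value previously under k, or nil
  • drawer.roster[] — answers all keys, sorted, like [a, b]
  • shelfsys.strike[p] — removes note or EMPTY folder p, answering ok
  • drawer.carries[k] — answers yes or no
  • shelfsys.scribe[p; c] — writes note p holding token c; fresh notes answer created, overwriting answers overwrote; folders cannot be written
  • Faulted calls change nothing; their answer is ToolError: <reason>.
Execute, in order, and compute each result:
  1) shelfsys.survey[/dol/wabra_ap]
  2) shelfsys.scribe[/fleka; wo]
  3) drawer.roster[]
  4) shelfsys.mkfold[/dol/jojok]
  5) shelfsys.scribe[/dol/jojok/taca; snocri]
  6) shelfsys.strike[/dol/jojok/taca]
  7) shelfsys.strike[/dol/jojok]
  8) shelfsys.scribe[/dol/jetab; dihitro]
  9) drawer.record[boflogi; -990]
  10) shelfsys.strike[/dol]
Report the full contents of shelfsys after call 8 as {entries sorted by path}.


Answer: {dol/, dol/jetab=dihitro, dol/wabra_ap/, fleka=wo, gru=gesmedup, tibrog=wabrorn}

Derivation:
-> survey(p: /dol/wabra_ap)
<- []
-> scribe(p: /fleka, c: wo)
<- created
-> roster()
<- []
-> mkfold(p: /dol/jojok)
<- ok
-> scribe(p: /dol/jojok/taca, c: snocri)
<- created
-> strike(p: /dol/jojok/taca)
<- ok
-> strike(p: /dol/jojok)
<- ok
-> scribe(p: /dol/jetab, c: dihitro)
<- created
-> record(k: boflogi, v: -990)
<- nil
-> strike(p: /dol)
<- ToolError: not empty


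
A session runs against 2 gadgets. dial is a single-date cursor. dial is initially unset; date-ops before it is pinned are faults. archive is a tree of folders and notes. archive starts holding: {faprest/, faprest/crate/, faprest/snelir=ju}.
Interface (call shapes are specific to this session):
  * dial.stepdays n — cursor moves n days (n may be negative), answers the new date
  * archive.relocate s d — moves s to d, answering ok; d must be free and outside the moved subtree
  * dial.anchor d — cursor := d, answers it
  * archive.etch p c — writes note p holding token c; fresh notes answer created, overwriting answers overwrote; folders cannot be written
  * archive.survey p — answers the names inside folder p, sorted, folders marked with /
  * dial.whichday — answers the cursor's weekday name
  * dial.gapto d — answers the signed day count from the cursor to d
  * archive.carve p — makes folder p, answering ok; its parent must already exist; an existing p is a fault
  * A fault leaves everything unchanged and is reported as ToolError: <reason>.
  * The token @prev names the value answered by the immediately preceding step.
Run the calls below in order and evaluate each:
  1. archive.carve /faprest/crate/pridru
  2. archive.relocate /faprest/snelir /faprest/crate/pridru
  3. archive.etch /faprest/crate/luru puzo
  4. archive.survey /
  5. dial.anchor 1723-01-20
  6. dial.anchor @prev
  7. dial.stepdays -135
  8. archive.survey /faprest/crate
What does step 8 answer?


Answer: [luru, pridru/]

Derivation:
% 1. archive.carve(p=/faprest/crate/pridru) == ok
% 2. archive.relocate(s=/faprest/snelir, d=/faprest/crate/pridru) == ToolError: exists
% 3. archive.etch(p=/faprest/crate/luru, c=puzo) == created
% 4. archive.survey(p=/) == [faprest/]
% 5. dial.anchor(d=1723-01-20) == 1723-01-20
% 6. dial.anchor(d=@prev) == 1723-01-20
% 7. dial.stepdays(n=-135) == 1722-09-07
% 8. archive.survey(p=/faprest/crate) == [luru, pridru/]


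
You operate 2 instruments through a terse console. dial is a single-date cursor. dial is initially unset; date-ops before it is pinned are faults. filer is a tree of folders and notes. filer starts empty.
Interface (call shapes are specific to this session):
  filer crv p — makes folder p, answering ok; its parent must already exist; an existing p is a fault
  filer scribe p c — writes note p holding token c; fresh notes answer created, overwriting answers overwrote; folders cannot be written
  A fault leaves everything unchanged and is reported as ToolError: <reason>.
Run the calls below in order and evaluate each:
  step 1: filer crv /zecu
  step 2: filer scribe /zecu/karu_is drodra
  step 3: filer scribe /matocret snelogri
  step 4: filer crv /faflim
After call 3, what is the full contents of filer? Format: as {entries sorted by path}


Answer: {matocret=snelogri, zecu/, zecu/karu_is=drodra}

Derivation:
==> filer crv(p='/zecu')
<== ok
==> filer scribe(p='/zecu/karu_is', c='drodra')
<== created
==> filer scribe(p='/matocret', c='snelogri')
<== created
==> filer crv(p='/faflim')
<== ok


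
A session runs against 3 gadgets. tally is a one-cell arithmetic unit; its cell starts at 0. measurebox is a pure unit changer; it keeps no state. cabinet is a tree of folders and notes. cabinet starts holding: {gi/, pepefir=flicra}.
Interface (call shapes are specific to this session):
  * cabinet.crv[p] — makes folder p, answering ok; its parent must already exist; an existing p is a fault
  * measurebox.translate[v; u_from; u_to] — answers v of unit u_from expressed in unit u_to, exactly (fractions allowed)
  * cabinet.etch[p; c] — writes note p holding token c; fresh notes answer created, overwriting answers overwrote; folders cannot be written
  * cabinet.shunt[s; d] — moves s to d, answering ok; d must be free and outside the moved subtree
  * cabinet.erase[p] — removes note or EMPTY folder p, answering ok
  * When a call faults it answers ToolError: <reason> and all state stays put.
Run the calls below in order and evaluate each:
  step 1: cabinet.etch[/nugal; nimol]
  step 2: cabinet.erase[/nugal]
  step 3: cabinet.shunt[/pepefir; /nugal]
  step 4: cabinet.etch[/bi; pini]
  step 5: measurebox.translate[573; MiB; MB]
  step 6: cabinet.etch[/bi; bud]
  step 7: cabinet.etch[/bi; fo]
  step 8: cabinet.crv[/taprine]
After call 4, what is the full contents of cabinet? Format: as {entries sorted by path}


Answer: {bi=pini, gi/, nugal=flicra}

Derivation:
Step: etch[p='/nugal'; c='nimol']
Result: created
Step: erase[p='/nugal']
Result: ok
Step: shunt[s='/pepefir'; d='/nugal']
Result: ok
Step: etch[p='/bi'; c='pini']
Result: created
Step: translate[v='573'; u_from='MiB'; u_to='MB']
Result: 9388032/15625
Step: etch[p='/bi'; c='bud']
Result: overwrote
Step: etch[p='/bi'; c='fo']
Result: overwrote
Step: crv[p='/taprine']
Result: ok


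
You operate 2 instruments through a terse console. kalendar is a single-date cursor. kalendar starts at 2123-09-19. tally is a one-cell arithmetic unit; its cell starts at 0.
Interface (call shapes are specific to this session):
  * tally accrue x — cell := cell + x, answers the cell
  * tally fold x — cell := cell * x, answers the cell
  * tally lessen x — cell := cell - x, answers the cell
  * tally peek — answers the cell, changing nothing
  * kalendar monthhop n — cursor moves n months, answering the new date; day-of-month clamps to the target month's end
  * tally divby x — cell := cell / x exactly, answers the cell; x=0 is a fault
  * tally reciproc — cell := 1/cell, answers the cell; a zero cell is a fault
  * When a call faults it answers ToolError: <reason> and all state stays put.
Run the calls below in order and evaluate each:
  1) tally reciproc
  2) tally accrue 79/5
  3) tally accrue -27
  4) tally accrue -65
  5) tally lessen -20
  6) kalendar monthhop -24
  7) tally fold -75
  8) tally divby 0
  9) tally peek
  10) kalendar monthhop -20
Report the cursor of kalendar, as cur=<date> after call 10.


Answer: cur=2120-01-19

Derivation:
% tally reciproc
  ToolError: reciprocal of zero
% tally accrue x='79/5'
  79/5
% tally accrue x='-27'
  -56/5
% tally accrue x='-65'
  -381/5
% tally lessen x='-20'
  -281/5
% kalendar monthhop n='-24'
  2121-09-19
% tally fold x='-75'
  4215
% tally divby x='0'
  ToolError: division by zero
% tally peek
  4215
% kalendar monthhop n='-20'
  2120-01-19
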